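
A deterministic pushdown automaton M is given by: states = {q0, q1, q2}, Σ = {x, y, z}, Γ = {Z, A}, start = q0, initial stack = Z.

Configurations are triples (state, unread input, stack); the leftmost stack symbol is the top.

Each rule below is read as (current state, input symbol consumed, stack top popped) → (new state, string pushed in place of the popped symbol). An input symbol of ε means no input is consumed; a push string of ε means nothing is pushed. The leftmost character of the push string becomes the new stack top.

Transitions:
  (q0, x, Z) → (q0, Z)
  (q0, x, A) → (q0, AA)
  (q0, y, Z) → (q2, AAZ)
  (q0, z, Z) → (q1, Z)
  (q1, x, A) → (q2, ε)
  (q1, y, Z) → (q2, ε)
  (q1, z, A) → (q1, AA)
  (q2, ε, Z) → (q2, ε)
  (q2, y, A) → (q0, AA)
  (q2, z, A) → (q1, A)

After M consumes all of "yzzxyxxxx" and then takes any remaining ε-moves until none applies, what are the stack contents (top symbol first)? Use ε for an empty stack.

AAAAAAAZ

(q0, yzzxyxxxx, Z)
  read y, top Z: go to q2, push AAZ → (q2, zzxyxxxx, AAZ)
  read z, top A: go to q1, push A → (q1, zxyxxxx, AAZ)
  read z, top A: go to q1, push AA → (q1, xyxxxx, AAAZ)
  read x, top A: go to q2, push ε → (q2, yxxxx, AAZ)
  read y, top A: go to q0, push AA → (q0, xxxx, AAAZ)
  read x, top A: go to q0, push AA → (q0, xxx, AAAAZ)
  read x, top A: go to q0, push AA → (q0, xx, AAAAAZ)
  read x, top A: go to q0, push AA → (q0, x, AAAAAAZ)
  read x, top A: go to q0, push AA → (q0, ε, AAAAAAAZ)
All input consumed in state q0 with stack AAAAAAAZ.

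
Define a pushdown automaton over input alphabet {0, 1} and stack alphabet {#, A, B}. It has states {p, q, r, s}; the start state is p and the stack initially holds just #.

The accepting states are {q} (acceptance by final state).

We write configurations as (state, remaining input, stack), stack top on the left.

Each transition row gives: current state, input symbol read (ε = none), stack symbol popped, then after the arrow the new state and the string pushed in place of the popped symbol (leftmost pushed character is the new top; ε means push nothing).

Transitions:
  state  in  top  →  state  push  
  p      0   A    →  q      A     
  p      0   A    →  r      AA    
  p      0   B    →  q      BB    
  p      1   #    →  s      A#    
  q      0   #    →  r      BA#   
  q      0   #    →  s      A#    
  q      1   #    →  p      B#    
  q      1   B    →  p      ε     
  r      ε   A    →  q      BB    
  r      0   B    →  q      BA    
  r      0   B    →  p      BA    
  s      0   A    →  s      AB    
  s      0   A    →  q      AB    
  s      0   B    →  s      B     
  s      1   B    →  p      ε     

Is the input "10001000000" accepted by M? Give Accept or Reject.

No computation consumes all input and reaches a final state.

Reject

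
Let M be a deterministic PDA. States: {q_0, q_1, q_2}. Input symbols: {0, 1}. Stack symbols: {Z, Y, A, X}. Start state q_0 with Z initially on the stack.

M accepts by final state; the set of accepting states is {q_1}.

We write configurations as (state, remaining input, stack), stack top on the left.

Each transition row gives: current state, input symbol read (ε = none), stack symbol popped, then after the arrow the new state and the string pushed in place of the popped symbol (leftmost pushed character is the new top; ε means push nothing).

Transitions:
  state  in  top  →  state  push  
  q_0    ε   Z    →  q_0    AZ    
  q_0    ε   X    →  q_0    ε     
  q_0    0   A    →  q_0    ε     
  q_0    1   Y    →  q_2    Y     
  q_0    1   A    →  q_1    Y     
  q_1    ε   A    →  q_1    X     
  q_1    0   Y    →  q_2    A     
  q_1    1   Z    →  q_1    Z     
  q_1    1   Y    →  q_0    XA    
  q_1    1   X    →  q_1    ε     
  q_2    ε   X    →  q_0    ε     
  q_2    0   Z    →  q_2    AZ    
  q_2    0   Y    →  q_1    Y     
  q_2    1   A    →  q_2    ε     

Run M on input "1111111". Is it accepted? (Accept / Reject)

(q_0, 1111111, Z)
  ε-move, top Z: go to q_0, push AZ → (q_0, 1111111, AZ)
  read 1, top A: go to q_1, push Y → (q_1, 111111, YZ)
  read 1, top Y: go to q_0, push XA → (q_0, 11111, XAZ)
  ε-move, top X: go to q_0, push ε → (q_0, 11111, AZ)
  read 1, top A: go to q_1, push Y → (q_1, 1111, YZ)
  read 1, top Y: go to q_0, push XA → (q_0, 111, XAZ)
  ε-move, top X: go to q_0, push ε → (q_0, 111, AZ)
  read 1, top A: go to q_1, push Y → (q_1, 11, YZ)
  read 1, top Y: go to q_0, push XA → (q_0, 1, XAZ)
  ε-move, top X: go to q_0, push ε → (q_0, 1, AZ)
  read 1, top A: go to q_1, push Y → (q_1, ε, YZ)
All input consumed; state q_1 ∈ F.

Accept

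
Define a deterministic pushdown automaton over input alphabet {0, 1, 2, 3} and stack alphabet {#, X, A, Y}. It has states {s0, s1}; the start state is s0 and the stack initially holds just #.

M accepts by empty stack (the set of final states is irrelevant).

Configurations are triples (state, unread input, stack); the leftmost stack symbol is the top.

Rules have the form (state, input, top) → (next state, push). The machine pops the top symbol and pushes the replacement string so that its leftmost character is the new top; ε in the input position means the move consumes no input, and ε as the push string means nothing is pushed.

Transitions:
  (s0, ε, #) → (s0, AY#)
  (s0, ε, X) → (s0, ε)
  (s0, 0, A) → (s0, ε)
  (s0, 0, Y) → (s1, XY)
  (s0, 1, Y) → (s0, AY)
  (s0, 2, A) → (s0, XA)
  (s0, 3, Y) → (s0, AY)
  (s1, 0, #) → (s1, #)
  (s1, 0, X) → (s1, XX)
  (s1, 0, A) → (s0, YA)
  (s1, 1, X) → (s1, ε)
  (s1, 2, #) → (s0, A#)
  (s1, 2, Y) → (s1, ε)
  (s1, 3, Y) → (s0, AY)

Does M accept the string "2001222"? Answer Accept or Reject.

(s0, 2001222, #) ⊢ (s0, 2001222, AY#) ⊢ (s0, 001222, XAY#) ⊢ (s0, 001222, AY#) ⊢ (s0, 01222, Y#) ⊢ (s1, 1222, XY#) ⊢ (s1, 222, Y#) ⊢ (s1, 22, #) ⊢ (s0, 2, A#) ⊢ (s0, ε, XA#) ⊢ (s0, ε, A#)
All input consumed; stack is A#, not empty, and no further ε-move applies.

Reject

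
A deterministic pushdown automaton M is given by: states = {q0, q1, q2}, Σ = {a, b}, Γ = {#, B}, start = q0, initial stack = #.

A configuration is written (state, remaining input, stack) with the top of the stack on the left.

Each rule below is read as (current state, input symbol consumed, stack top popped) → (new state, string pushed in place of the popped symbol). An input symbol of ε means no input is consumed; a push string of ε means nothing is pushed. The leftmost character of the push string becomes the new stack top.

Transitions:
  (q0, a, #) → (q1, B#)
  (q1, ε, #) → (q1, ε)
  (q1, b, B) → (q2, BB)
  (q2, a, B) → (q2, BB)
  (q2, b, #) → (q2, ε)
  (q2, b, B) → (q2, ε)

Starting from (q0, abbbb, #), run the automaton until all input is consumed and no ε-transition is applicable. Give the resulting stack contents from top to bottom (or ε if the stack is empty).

ε

(q0, abbbb, #)
  read a, top #: go to q1, push B# → (q1, bbbb, B#)
  read b, top B: go to q2, push BB → (q2, bbb, BB#)
  read b, top B: go to q2, push ε → (q2, bb, B#)
  read b, top B: go to q2, push ε → (q2, b, #)
  read b, top #: go to q2, push ε → (q2, ε, ε)
All input consumed in state q2 with stack ε.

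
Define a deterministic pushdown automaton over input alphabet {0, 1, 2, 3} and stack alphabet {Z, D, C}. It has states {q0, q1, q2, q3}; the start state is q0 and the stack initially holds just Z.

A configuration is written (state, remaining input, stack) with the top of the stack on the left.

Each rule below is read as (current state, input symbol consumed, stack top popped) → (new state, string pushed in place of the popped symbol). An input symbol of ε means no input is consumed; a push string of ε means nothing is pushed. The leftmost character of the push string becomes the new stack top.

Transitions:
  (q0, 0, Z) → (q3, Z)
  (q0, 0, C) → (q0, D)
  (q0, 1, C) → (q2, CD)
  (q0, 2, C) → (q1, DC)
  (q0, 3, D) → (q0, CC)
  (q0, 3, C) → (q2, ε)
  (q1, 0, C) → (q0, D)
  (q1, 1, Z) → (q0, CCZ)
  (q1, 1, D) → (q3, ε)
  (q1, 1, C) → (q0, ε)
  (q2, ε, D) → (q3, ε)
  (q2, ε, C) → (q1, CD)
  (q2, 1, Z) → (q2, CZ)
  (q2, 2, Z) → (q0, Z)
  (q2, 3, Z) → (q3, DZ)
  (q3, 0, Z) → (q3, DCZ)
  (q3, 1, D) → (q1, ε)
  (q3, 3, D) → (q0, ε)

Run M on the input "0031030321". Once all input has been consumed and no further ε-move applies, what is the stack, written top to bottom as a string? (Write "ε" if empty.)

(q0, 0031030321, Z)
  read 0, top Z: go to q3, push Z → (q3, 031030321, Z)
  read 0, top Z: go to q3, push DCZ → (q3, 31030321, DCZ)
  read 3, top D: go to q0, push ε → (q0, 1030321, CZ)
  read 1, top C: go to q2, push CD → (q2, 030321, CDZ)
  ε-move, top C: go to q1, push CD → (q1, 030321, CDDZ)
  read 0, top C: go to q0, push D → (q0, 30321, DDDZ)
  read 3, top D: go to q0, push CC → (q0, 0321, CCDDZ)
  read 0, top C: go to q0, push D → (q0, 321, DCDDZ)
  read 3, top D: go to q0, push CC → (q0, 21, CCCDDZ)
  read 2, top C: go to q1, push DC → (q1, 1, DCCCDDZ)
  read 1, top D: go to q3, push ε → (q3, ε, CCCDDZ)
All input consumed in state q3 with stack CCCDDZ.

CCCDDZ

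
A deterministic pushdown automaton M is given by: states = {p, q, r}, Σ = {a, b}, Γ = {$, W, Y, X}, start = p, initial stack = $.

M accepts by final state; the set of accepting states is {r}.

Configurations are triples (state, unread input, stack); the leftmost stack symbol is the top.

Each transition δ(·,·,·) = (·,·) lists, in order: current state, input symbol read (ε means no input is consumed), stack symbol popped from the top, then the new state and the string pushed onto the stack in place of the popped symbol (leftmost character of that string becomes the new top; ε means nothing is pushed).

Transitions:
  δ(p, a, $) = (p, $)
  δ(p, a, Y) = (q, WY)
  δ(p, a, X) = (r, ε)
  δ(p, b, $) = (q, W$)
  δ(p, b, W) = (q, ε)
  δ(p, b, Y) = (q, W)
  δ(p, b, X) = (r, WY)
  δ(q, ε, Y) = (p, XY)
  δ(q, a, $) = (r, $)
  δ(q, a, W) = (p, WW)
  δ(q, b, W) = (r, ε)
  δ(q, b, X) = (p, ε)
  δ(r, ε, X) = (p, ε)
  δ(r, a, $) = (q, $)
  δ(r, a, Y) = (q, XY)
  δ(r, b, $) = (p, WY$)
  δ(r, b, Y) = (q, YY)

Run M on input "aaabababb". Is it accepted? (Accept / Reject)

(p, aaabababb, $)
  read a, top $: go to p, push $ → (p, aabababb, $)
  read a, top $: go to p, push $ → (p, abababb, $)
  read a, top $: go to p, push $ → (p, bababb, $)
  read b, top $: go to q, push W$ → (q, ababb, W$)
  read a, top W: go to p, push WW → (p, babb, WW$)
  read b, top W: go to q, push ε → (q, abb, W$)
  read a, top W: go to p, push WW → (p, bb, WW$)
  read b, top W: go to q, push ε → (q, b, W$)
  read b, top W: go to r, push ε → (r, ε, $)
All input consumed; state r ∈ F.

Accept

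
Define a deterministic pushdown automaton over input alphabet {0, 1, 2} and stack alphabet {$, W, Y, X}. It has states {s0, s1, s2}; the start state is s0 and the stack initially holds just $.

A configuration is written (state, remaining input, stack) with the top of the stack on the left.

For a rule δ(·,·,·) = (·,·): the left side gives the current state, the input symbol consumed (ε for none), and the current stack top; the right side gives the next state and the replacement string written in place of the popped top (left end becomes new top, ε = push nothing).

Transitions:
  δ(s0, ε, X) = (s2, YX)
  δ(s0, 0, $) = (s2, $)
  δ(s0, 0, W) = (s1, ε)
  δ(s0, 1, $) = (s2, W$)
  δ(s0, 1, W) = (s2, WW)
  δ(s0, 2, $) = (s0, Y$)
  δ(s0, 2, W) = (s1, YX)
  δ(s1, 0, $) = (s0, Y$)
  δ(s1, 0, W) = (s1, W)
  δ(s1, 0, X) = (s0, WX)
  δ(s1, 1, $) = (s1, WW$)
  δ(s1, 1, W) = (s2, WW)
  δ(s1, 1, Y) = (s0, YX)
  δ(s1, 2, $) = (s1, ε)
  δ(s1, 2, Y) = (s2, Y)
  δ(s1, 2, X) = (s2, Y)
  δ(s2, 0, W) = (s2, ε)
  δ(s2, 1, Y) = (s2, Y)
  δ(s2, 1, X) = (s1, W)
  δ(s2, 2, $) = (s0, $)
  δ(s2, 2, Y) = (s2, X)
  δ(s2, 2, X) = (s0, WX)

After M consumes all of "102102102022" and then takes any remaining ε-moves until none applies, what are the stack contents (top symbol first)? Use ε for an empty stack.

Y$

(s0, 102102102022, $)
  read 1, top $: go to s2, push W$ → (s2, 02102102022, W$)
  read 0, top W: go to s2, push ε → (s2, 2102102022, $)
  read 2, top $: go to s0, push $ → (s0, 102102022, $)
  read 1, top $: go to s2, push W$ → (s2, 02102022, W$)
  read 0, top W: go to s2, push ε → (s2, 2102022, $)
  read 2, top $: go to s0, push $ → (s0, 102022, $)
  read 1, top $: go to s2, push W$ → (s2, 02022, W$)
  read 0, top W: go to s2, push ε → (s2, 2022, $)
  read 2, top $: go to s0, push $ → (s0, 022, $)
  read 0, top $: go to s2, push $ → (s2, 22, $)
  read 2, top $: go to s0, push $ → (s0, 2, $)
  read 2, top $: go to s0, push Y$ → (s0, ε, Y$)
All input consumed in state s0 with stack Y$.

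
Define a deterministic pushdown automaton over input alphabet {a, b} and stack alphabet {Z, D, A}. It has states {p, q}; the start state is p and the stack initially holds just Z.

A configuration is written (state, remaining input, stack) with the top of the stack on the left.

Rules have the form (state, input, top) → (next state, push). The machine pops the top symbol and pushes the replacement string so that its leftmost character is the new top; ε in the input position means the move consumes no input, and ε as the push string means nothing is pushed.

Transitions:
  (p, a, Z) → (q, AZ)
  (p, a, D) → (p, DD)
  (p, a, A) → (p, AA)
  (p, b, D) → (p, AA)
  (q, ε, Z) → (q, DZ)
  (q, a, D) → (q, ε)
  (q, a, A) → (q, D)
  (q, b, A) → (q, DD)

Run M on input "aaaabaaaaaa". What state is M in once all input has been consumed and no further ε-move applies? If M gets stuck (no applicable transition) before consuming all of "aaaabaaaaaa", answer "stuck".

stuck

(p, aaaabaaaaaa, Z)
  read a, top Z: go to q, push AZ → (q, aaabaaaaaa, AZ)
  read a, top A: go to q, push D → (q, aabaaaaaa, DZ)
  read a, top D: go to q, push ε → (q, abaaaaaa, Z)
  ε-move, top Z: go to q, push DZ → (q, abaaaaaa, DZ)
  read a, top D: go to q, push ε → (q, baaaaaa, Z)
  ε-move, top Z: go to q, push DZ → (q, baaaaaa, DZ)
No transition for (q, b, top D); M blocks with input baaaaaa remaining.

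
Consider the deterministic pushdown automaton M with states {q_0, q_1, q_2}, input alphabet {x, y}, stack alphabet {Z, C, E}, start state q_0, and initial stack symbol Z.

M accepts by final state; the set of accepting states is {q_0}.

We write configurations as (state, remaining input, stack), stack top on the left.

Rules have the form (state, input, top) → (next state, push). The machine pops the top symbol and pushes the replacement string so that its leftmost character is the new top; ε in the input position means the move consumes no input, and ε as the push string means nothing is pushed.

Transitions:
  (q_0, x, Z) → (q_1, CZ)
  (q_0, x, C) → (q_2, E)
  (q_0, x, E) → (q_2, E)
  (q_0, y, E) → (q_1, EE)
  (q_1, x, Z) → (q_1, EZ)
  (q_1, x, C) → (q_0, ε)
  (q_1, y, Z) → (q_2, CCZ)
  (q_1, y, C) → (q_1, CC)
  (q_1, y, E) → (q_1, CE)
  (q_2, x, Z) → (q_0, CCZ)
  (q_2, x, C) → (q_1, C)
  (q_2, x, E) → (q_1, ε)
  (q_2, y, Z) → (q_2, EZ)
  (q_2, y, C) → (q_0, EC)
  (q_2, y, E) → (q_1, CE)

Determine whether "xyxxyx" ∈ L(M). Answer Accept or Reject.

(q_0, xyxxyx, Z)
  read x, top Z: go to q_1, push CZ → (q_1, yxxyx, CZ)
  read y, top C: go to q_1, push CC → (q_1, xxyx, CCZ)
  read x, top C: go to q_0, push ε → (q_0, xyx, CZ)
  read x, top C: go to q_2, push E → (q_2, yx, EZ)
  read y, top E: go to q_1, push CE → (q_1, x, CEZ)
  read x, top C: go to q_0, push ε → (q_0, ε, EZ)
All input consumed; state q_0 ∈ F.

Accept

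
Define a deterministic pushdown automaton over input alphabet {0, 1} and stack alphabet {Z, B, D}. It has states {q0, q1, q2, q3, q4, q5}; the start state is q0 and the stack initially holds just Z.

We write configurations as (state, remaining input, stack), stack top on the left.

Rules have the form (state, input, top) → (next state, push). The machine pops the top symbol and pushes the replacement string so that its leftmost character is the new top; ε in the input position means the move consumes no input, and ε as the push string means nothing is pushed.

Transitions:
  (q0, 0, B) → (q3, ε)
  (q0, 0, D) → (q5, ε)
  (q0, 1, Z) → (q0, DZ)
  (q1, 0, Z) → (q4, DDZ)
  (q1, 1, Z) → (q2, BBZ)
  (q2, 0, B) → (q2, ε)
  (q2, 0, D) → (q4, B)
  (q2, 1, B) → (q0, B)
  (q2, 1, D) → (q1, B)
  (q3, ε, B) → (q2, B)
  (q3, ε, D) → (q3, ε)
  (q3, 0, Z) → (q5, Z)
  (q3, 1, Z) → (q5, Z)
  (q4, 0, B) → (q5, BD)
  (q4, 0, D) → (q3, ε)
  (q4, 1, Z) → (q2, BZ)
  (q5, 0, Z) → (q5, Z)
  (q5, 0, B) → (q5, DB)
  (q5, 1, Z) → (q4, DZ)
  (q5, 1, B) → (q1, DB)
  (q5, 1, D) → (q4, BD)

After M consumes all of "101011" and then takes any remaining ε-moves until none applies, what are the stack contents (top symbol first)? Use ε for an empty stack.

(q0, 101011, Z)
  read 1, top Z: go to q0, push DZ → (q0, 01011, DZ)
  read 0, top D: go to q5, push ε → (q5, 1011, Z)
  read 1, top Z: go to q4, push DZ → (q4, 011, DZ)
  read 0, top D: go to q3, push ε → (q3, 11, Z)
  read 1, top Z: go to q5, push Z → (q5, 1, Z)
  read 1, top Z: go to q4, push DZ → (q4, ε, DZ)
All input consumed in state q4 with stack DZ.

DZ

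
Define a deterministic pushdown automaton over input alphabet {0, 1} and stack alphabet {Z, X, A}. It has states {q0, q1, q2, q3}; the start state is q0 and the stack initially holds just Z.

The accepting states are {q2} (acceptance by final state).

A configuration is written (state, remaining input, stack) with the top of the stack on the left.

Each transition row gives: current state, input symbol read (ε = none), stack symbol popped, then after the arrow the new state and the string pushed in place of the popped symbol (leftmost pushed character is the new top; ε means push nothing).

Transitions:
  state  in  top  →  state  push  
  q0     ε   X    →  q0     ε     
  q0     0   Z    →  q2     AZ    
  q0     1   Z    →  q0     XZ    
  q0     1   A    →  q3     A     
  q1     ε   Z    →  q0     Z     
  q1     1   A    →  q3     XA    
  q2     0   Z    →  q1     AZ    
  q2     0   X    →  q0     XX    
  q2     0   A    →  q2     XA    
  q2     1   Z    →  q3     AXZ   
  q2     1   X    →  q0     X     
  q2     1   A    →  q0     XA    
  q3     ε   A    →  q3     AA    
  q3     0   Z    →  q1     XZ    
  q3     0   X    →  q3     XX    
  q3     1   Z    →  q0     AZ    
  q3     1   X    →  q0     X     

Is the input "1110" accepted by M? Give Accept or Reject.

Accept

(q0, 1110, Z)
  read 1, top Z: go to q0, push XZ → (q0, 110, XZ)
  ε-move, top X: go to q0, push ε → (q0, 110, Z)
  read 1, top Z: go to q0, push XZ → (q0, 10, XZ)
  ε-move, top X: go to q0, push ε → (q0, 10, Z)
  read 1, top Z: go to q0, push XZ → (q0, 0, XZ)
  ε-move, top X: go to q0, push ε → (q0, 0, Z)
  read 0, top Z: go to q2, push AZ → (q2, ε, AZ)
All input consumed; state q2 ∈ F.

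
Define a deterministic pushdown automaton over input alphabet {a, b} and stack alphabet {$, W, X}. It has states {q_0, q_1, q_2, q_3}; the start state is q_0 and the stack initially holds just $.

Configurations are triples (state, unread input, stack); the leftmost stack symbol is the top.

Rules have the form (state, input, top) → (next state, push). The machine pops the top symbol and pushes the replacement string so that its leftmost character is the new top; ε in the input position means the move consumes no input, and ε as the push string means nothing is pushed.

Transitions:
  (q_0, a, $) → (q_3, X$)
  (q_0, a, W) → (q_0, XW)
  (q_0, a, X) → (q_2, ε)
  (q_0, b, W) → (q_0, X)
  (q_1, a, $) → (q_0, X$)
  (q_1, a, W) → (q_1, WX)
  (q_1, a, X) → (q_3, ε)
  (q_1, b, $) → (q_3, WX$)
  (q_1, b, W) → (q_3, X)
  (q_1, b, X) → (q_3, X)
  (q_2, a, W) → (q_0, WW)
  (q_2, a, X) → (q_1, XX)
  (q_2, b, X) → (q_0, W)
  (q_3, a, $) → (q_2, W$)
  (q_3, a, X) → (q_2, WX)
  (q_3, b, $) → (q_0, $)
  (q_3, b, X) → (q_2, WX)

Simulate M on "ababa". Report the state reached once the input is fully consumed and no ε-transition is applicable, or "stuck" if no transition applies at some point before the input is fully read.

(q_0, ababa, $)
  read a, top $: go to q_3, push X$ → (q_3, baba, X$)
  read b, top X: go to q_2, push WX → (q_2, aba, WX$)
  read a, top W: go to q_0, push WW → (q_0, ba, WWX$)
  read b, top W: go to q_0, push X → (q_0, a, XWX$)
  read a, top X: go to q_2, push ε → (q_2, ε, WX$)
All input consumed; M is in state q_2.

q_2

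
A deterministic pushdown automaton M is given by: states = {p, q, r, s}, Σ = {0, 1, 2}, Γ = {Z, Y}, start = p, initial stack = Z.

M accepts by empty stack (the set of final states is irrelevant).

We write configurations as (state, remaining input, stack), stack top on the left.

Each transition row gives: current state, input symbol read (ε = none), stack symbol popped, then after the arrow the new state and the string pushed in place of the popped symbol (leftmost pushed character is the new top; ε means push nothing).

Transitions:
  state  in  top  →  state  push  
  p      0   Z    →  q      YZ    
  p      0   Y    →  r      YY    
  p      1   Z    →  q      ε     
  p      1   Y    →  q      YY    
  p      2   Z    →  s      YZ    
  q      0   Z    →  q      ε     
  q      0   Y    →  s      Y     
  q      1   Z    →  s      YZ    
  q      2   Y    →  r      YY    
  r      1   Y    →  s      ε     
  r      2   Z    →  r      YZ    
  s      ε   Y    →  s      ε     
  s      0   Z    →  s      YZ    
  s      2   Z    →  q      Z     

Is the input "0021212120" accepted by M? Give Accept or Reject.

Accept

(p, 0021212120, Z) ⊢ (q, 021212120, YZ) ⊢ (s, 21212120, YZ) ⊢ (s, 21212120, Z) ⊢ (q, 1212120, Z) ⊢ (s, 212120, YZ) ⊢ (s, 212120, Z) ⊢ (q, 12120, Z) ⊢ (s, 2120, YZ) ⊢ (s, 2120, Z) ⊢ (q, 120, Z) ⊢ (s, 20, YZ) ⊢ (s, 20, Z) ⊢ (q, 0, Z) ⊢ (q, ε, ε)
All input consumed and the stack is empty.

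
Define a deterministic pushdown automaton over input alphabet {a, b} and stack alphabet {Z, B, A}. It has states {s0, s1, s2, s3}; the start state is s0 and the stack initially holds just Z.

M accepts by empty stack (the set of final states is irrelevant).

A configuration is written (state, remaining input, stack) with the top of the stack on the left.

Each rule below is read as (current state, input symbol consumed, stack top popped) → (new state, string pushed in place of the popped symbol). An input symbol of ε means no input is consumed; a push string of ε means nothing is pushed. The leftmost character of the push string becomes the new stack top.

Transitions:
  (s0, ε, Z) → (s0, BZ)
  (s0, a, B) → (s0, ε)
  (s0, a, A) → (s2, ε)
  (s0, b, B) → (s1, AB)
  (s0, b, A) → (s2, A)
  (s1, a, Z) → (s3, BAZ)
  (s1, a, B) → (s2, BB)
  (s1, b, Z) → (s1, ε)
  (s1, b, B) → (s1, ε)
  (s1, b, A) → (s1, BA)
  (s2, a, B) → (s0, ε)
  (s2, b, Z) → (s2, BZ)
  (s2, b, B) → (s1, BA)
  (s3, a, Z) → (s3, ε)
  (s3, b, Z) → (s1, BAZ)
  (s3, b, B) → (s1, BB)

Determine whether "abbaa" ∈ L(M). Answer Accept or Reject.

Reject

(s0, abbaa, Z) ⊢ (s0, abbaa, BZ) ⊢ (s0, bbaa, Z) ⊢ (s0, bbaa, BZ) ⊢ (s1, baa, ABZ) ⊢ (s1, aa, BABZ) ⊢ (s2, a, BBABZ) ⊢ (s0, ε, BABZ)
All input consumed; stack is BABZ, not empty, and no further ε-move applies.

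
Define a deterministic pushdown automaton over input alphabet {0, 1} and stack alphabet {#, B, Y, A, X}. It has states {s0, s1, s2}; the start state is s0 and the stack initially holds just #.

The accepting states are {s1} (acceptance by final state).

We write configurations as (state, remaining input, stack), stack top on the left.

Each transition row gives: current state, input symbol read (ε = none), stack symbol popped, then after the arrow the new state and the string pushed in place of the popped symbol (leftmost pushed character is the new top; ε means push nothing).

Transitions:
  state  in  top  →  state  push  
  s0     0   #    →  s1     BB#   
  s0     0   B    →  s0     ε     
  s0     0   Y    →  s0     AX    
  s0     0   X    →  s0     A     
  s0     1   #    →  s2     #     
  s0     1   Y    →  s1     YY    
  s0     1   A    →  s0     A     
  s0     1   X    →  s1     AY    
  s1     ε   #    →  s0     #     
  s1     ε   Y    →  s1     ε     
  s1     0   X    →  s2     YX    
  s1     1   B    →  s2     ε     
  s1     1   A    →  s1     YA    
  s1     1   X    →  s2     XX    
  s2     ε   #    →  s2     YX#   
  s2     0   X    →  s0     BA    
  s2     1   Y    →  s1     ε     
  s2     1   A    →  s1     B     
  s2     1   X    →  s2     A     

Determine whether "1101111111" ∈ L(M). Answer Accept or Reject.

(s0, 1101111111, #)
  read 1, top #: go to s2, push # → (s2, 101111111, #)
  ε-move, top #: go to s2, push YX# → (s2, 101111111, YX#)
  read 1, top Y: go to s1, push ε → (s1, 01111111, X#)
  read 0, top X: go to s2, push YX → (s2, 1111111, YX#)
  read 1, top Y: go to s1, push ε → (s1, 111111, X#)
  read 1, top X: go to s2, push XX → (s2, 11111, XX#)
  read 1, top X: go to s2, push A → (s2, 1111, AX#)
  read 1, top A: go to s1, push B → (s1, 111, BX#)
  read 1, top B: go to s2, push ε → (s2, 11, X#)
  read 1, top X: go to s2, push A → (s2, 1, A#)
  read 1, top A: go to s1, push B → (s1, ε, B#)
All input consumed; state s1 ∈ F.

Accept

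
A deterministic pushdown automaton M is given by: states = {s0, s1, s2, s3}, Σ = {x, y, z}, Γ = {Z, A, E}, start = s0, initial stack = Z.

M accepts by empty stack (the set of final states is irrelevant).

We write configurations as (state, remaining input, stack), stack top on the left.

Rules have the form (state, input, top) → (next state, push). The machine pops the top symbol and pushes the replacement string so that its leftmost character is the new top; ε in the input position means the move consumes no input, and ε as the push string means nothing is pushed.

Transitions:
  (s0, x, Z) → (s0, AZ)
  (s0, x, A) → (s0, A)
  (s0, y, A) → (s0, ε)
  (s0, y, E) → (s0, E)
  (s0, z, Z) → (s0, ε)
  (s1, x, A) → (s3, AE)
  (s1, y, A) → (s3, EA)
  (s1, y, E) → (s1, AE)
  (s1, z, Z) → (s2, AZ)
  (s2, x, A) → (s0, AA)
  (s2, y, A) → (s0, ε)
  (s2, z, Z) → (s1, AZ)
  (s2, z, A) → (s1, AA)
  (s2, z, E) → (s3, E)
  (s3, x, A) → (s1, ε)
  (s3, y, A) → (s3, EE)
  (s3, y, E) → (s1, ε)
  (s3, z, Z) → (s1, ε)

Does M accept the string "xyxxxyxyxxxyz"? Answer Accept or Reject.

Accept

(s0, xyxxxyxyxxxyz, Z) ⊢ (s0, yxxxyxyxxxyz, AZ) ⊢ (s0, xxxyxyxxxyz, Z) ⊢ (s0, xxyxyxxxyz, AZ) ⊢ (s0, xyxyxxxyz, AZ) ⊢ (s0, yxyxxxyz, AZ) ⊢ (s0, xyxxxyz, Z) ⊢ (s0, yxxxyz, AZ) ⊢ (s0, xxxyz, Z) ⊢ (s0, xxyz, AZ) ⊢ (s0, xyz, AZ) ⊢ (s0, yz, AZ) ⊢ (s0, z, Z) ⊢ (s0, ε, ε)
All input consumed and the stack is empty.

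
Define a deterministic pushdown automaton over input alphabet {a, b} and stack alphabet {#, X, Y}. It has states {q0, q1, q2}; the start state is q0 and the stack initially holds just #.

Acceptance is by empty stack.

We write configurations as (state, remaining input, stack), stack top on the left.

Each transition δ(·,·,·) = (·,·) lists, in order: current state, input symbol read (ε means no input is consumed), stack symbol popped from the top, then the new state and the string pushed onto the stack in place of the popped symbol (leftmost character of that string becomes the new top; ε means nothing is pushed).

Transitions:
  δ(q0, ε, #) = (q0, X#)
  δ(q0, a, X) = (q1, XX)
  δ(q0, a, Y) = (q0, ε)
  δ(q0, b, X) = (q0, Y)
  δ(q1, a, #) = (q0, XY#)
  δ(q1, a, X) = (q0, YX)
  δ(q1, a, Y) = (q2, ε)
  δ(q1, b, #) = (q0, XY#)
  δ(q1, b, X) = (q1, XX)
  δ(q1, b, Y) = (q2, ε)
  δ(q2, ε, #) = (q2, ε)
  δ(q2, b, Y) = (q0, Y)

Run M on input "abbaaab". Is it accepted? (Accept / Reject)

(q0, abbaaab, #)
  ε-move, top #: go to q0, push X# → (q0, abbaaab, X#)
  read a, top X: go to q1, push XX → (q1, bbaaab, XX#)
  read b, top X: go to q1, push XX → (q1, baaab, XXX#)
  read b, top X: go to q1, push XX → (q1, aaab, XXXX#)
  read a, top X: go to q0, push YX → (q0, aab, YXXXX#)
  read a, top Y: go to q0, push ε → (q0, ab, XXXX#)
  read a, top X: go to q1, push XX → (q1, b, XXXXX#)
  read b, top X: go to q1, push XX → (q1, ε, XXXXXX#)
All input consumed; stack is XXXXXX#, not empty, and no further ε-move applies.

Reject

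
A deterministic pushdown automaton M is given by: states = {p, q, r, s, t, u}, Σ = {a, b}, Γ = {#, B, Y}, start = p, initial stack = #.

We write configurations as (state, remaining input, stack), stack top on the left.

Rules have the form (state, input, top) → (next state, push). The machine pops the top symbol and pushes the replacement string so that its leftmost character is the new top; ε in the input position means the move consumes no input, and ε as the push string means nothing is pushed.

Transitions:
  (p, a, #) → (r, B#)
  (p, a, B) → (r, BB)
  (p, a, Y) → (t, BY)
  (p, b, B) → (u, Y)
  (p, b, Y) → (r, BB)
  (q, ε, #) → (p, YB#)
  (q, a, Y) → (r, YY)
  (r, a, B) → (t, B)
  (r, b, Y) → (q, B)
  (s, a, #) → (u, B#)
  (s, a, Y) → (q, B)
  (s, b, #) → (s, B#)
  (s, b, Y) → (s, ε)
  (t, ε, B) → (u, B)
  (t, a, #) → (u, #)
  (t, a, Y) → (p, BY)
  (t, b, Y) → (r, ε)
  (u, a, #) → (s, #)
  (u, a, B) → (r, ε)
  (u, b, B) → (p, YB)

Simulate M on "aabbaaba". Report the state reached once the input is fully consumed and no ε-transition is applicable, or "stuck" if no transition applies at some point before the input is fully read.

(p, aabbaaba, #) ⊢ (r, abbaaba, B#) ⊢ (t, bbaaba, B#) ⊢ (u, bbaaba, B#) ⊢ (p, baaba, YB#) ⊢ (r, aaba, BBB#) ⊢ (t, aba, BBB#) ⊢ (u, aba, BBB#) ⊢ (r, ba, BB#)
No transition for (r, b, top B); M blocks with input ba remaining.

stuck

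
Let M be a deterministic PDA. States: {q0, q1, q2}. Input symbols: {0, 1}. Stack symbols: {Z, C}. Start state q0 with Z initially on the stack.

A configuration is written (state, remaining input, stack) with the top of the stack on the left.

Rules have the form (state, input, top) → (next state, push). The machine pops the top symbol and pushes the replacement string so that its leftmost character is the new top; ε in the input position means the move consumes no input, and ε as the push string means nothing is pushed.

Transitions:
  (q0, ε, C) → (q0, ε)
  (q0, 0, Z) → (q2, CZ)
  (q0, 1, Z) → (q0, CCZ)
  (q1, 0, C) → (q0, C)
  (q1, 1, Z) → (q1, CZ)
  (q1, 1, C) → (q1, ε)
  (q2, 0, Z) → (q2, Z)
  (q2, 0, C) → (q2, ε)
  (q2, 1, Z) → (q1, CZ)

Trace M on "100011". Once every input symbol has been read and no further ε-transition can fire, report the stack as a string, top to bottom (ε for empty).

Z

(q0, 100011, Z)
  read 1, top Z: go to q0, push CCZ → (q0, 00011, CCZ)
  ε-move, top C: go to q0, push ε → (q0, 00011, CZ)
  ε-move, top C: go to q0, push ε → (q0, 00011, Z)
  read 0, top Z: go to q2, push CZ → (q2, 0011, CZ)
  read 0, top C: go to q2, push ε → (q2, 011, Z)
  read 0, top Z: go to q2, push Z → (q2, 11, Z)
  read 1, top Z: go to q1, push CZ → (q1, 1, CZ)
  read 1, top C: go to q1, push ε → (q1, ε, Z)
All input consumed in state q1 with stack Z.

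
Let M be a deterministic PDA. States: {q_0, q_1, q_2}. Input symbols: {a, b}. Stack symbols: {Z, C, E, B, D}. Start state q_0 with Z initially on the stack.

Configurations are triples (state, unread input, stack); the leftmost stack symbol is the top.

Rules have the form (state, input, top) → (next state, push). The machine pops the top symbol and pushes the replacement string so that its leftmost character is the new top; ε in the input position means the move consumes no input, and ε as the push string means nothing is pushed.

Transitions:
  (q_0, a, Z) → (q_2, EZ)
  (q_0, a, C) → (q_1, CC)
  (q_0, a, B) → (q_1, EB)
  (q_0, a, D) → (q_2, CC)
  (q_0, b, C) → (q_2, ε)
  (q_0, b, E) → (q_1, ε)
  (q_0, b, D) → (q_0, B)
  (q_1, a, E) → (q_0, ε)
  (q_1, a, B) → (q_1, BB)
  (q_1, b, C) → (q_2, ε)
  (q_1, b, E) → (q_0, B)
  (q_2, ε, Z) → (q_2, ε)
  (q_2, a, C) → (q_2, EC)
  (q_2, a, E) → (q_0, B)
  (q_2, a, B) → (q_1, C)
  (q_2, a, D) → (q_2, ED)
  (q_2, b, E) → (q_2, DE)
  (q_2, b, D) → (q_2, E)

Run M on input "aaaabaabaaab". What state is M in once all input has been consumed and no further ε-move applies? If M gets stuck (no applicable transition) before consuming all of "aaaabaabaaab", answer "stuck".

stuck

(q_0, aaaabaabaaab, Z) ⊢ (q_2, aaabaabaaab, EZ) ⊢ (q_0, aabaabaaab, BZ) ⊢ (q_1, abaabaaab, EBZ) ⊢ (q_0, baabaaab, BZ)
No transition for (q_0, b, top B); M blocks with input baabaaab remaining.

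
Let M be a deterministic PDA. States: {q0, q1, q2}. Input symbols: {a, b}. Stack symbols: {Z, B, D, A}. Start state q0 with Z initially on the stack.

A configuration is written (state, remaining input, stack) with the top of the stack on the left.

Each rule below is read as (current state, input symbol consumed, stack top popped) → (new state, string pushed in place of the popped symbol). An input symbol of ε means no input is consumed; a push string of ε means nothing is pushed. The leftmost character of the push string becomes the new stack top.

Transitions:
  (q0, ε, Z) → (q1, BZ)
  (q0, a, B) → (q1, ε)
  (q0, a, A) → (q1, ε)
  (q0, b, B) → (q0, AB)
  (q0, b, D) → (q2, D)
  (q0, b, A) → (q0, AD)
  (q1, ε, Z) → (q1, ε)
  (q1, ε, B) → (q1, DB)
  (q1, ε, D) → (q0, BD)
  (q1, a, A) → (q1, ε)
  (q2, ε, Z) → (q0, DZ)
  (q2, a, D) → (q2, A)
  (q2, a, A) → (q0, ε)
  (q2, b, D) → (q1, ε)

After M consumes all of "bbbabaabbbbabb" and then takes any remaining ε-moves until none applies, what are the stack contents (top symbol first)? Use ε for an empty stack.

ADBDDDBDBDDBDBZ

(q0, bbbabaabbbbabb, Z) ⊢ (q1, bbbabaabbbbabb, BZ) ⊢ (q1, bbbabaabbbbabb, DBZ) ⊢ (q0, bbbabaabbbbabb, BDBZ) ⊢ (q0, bbabaabbbbabb, ABDBZ) ⊢ (q0, babaabbbbabb, ADBDBZ) ⊢ (q0, abaabbbbabb, ADDBDBZ) ⊢ (q1, baabbbbabb, DDBDBZ) ⊢ (q0, baabbbbabb, BDDBDBZ) ⊢ (q0, aabbbbabb, ABDDBDBZ) ⊢ (q1, abbbbabb, BDDBDBZ) ⊢ (q1, abbbbabb, DBDDBDBZ) ⊢ (q0, abbbbabb, BDBDDBDBZ) ⊢ (q1, bbbbabb, DBDDBDBZ) ⊢ (q0, bbbbabb, BDBDDBDBZ) ⊢ (q0, bbbabb, ABDBDDBDBZ) ⊢ (q0, bbabb, ADBDBDDBDBZ) ⊢ (q0, babb, ADDBDBDDBDBZ) ⊢ (q0, abb, ADDDBDBDDBDBZ) ⊢ (q1, bb, DDDBDBDDBDBZ) ⊢ (q0, bb, BDDDBDBDDBDBZ) ⊢ (q0, b, ABDDDBDBDDBDBZ) ⊢ (q0, ε, ADBDDDBDBDDBDBZ)
All input consumed in state q0 with stack ADBDDDBDBDDBDBZ.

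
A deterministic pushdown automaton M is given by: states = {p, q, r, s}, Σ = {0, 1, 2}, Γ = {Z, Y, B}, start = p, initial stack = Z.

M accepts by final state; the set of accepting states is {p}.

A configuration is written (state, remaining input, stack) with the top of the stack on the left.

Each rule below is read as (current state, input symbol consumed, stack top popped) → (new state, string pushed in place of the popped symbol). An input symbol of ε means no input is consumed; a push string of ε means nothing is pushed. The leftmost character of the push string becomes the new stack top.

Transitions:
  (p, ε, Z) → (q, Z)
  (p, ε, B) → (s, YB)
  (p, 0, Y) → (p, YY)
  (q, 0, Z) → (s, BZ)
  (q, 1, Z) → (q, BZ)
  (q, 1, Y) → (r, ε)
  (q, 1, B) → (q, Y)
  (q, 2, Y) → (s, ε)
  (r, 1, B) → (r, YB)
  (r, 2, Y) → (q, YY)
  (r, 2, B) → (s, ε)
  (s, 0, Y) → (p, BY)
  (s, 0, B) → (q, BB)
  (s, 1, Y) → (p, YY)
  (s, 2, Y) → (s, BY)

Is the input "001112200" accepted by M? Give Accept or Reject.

Accept

(p, 001112200, Z)
  ε-move, top Z: go to q, push Z → (q, 001112200, Z)
  read 0, top Z: go to s, push BZ → (s, 01112200, BZ)
  read 0, top B: go to q, push BB → (q, 1112200, BBZ)
  read 1, top B: go to q, push Y → (q, 112200, YBZ)
  read 1, top Y: go to r, push ε → (r, 12200, BZ)
  read 1, top B: go to r, push YB → (r, 2200, YBZ)
  read 2, top Y: go to q, push YY → (q, 200, YYBZ)
  read 2, top Y: go to s, push ε → (s, 00, YBZ)
  read 0, top Y: go to p, push BY → (p, 0, BYBZ)
  ε-move, top B: go to s, push YB → (s, 0, YBYBZ)
  read 0, top Y: go to p, push BY → (p, ε, BYBYBZ)
All input consumed; state p ∈ F.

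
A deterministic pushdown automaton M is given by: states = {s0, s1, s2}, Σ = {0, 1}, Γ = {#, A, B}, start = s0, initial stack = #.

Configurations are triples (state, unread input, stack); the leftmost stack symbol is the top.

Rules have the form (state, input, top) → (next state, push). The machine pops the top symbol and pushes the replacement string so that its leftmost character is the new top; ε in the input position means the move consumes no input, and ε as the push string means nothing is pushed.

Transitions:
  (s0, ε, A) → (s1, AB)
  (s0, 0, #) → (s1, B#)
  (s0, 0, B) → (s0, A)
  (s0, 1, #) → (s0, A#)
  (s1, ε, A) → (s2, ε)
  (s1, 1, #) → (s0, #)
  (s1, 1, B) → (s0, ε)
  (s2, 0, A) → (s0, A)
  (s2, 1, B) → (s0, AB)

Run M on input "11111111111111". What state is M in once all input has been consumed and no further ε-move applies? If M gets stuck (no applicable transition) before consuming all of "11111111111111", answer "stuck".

(s0, 11111111111111, #)
  read 1, top #: go to s0, push A# → (s0, 1111111111111, A#)
  ε-move, top A: go to s1, push AB → (s1, 1111111111111, AB#)
  ε-move, top A: go to s2, push ε → (s2, 1111111111111, B#)
  read 1, top B: go to s0, push AB → (s0, 111111111111, AB#)
  ε-move, top A: go to s1, push AB → (s1, 111111111111, ABB#)
  ε-move, top A: go to s2, push ε → (s2, 111111111111, BB#)
  read 1, top B: go to s0, push AB → (s0, 11111111111, ABB#)
  ε-move, top A: go to s1, push AB → (s1, 11111111111, ABBB#)
  ε-move, top A: go to s2, push ε → (s2, 11111111111, BBB#)
  read 1, top B: go to s0, push AB → (s0, 1111111111, ABBB#)
  ε-move, top A: go to s1, push AB → (s1, 1111111111, ABBBB#)
  ε-move, top A: go to s2, push ε → (s2, 1111111111, BBBB#)
  read 1, top B: go to s0, push AB → (s0, 111111111, ABBBB#)
  ε-move, top A: go to s1, push AB → (s1, 111111111, ABBBBB#)
  ε-move, top A: go to s2, push ε → (s2, 111111111, BBBBB#)
  read 1, top B: go to s0, push AB → (s0, 11111111, ABBBBB#)
  ε-move, top A: go to s1, push AB → (s1, 11111111, ABBBBBB#)
  ε-move, top A: go to s2, push ε → (s2, 11111111, BBBBBB#)
  read 1, top B: go to s0, push AB → (s0, 1111111, ABBBBBB#)
  ε-move, top A: go to s1, push AB → (s1, 1111111, ABBBBBBB#)
  ε-move, top A: go to s2, push ε → (s2, 1111111, BBBBBBB#)
  read 1, top B: go to s0, push AB → (s0, 111111, ABBBBBBB#)
  ε-move, top A: go to s1, push AB → (s1, 111111, ABBBBBBBB#)
  ε-move, top A: go to s2, push ε → (s2, 111111, BBBBBBBB#)
  read 1, top B: go to s0, push AB → (s0, 11111, ABBBBBBBB#)
  ε-move, top A: go to s1, push AB → (s1, 11111, ABBBBBBBBB#)
  ε-move, top A: go to s2, push ε → (s2, 11111, BBBBBBBBB#)
  read 1, top B: go to s0, push AB → (s0, 1111, ABBBBBBBBB#)
  ε-move, top A: go to s1, push AB → (s1, 1111, ABBBBBBBBBB#)
  ε-move, top A: go to s2, push ε → (s2, 1111, BBBBBBBBBB#)
  read 1, top B: go to s0, push AB → (s0, 111, ABBBBBBBBBB#)
  ε-move, top A: go to s1, push AB → (s1, 111, ABBBBBBBBBBB#)
  ε-move, top A: go to s2, push ε → (s2, 111, BBBBBBBBBBB#)
  read 1, top B: go to s0, push AB → (s0, 11, ABBBBBBBBBBB#)
  ε-move, top A: go to s1, push AB → (s1, 11, ABBBBBBBBBBBB#)
  ε-move, top A: go to s2, push ε → (s2, 11, BBBBBBBBBBBB#)
  read 1, top B: go to s0, push AB → (s0, 1, ABBBBBBBBBBBB#)
  ε-move, top A: go to s1, push AB → (s1, 1, ABBBBBBBBBBBBB#)
  ε-move, top A: go to s2, push ε → (s2, 1, BBBBBBBBBBBBB#)
  read 1, top B: go to s0, push AB → (s0, ε, ABBBBBBBBBBBBB#)
  ε-move, top A: go to s1, push AB → (s1, ε, ABBBBBBBBBBBBBB#)
  ε-move, top A: go to s2, push ε → (s2, ε, BBBBBBBBBBBBBB#)
All input consumed; M is in state s2.

s2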